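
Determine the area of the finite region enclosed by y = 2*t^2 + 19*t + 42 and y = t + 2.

Set the curves equal: 2*t^2 + 19*t + 42 = t + 2, so 2*t^2 + 18*t + 40 = 0, which factors as 2*(t + 4)*(t + 5) = 0. The curves meet at t = -5, -4.
On [-5, -4], y = t + 2 is on top; that piece has area ∫[-5,-4] (-(2*t^2 + 18*t + 40)) dt = 1/3.

1/3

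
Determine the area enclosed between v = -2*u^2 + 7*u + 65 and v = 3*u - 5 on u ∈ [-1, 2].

On [-1, 2], (-2*u^2 + 7*u + 65) - (3*u - 5) = -2*u^2 + 4*u + 70 is ≥ 0 throughout, so the area is a single integral of |-2*u^2 + 4*u + 70|.
∫[-1,2] (-2*u^2 + 4*u + 70) du = 210.

210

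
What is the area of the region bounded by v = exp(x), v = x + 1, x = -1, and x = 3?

On [-1, 3], (exp(x)) - (x + 1) = -x + exp(x) - 1 is ≥ 0 throughout, so the area is a single integral of |-x + exp(x) - 1|.
∫[-1,3] (-x + exp(x) - 1) dx = -8 - exp(-1) + exp(3).

-8 - exp(-1) + exp(3)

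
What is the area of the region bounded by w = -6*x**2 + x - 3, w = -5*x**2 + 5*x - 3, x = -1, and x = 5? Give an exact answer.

280/3

The difference (-6*x**2 + x - 3) - (-5*x**2 + 5*x - 3) = -x**2 - 4*x changes sign at x = 0 inside [-1, 5], so split the integral there.
∫[-1,0] (-x**2 - 4*x) dx = 5/3.
∫[0,5] (-x**2 - 4*x) dx = -275/3; the area of that piece is 275/3.
Total area = 5/3 + 275/3 = 280/3.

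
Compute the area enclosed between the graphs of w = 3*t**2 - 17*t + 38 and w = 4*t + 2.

1/2

Set the curves equal: 3*t**2 - 17*t + 38 = 4*t + 2, so 3*t**2 - 21*t + 36 = 0, which factors as 3*(t - 4)*(t - 3) = 0. The curves meet at t = 3, 4.
On [3, 4], w = 4*t + 2 is on top; that piece has area ∫[3,4] (-(3*t**2 - 21*t + 36)) dt = 1/2.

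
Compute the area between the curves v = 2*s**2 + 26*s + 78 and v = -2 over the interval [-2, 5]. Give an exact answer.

On [-2, 5], (2*s**2 + 26*s + 78) - (-2) = 2*s**2 + 26*s + 80 is ≥ 0 throughout, so the area is a single integral of |2*s**2 + 26*s + 80|.
∫[-2,5] (2*s**2 + 26*s + 80) ds = 2765/3.

2765/3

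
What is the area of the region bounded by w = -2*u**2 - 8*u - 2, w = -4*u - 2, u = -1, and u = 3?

112/3

The difference (-2*u**2 - 8*u - 2) - (-4*u - 2) = -2*u**2 - 4*u changes sign at u = 0 inside [-1, 3], so split the integral there.
∫[-1,0] (-2*u**2 - 4*u) du = 4/3.
∫[0,3] (-2*u**2 - 4*u) du = -36; the area of that piece is 36.
Total area = 4/3 + 36 = 112/3.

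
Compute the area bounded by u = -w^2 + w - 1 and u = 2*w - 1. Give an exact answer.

Both boundary curves give u as a function of w, so integrate with respect to w. Setting them equal: -w^2 - w = 0, i.e. -w*(w + 1) = 0, so they meet at w = -1, 0.
For w in [-1, 0], u = -w^2 + w - 1 is on the right; area = ∫[-1,0] (-w^2 - w) dw = 1/6.

1/6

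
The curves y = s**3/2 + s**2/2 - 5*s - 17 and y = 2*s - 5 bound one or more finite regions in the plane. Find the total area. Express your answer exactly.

1741/24

Set the curves equal: s**3/2 + s**2/2 - 5*s - 17 = 2*s - 5, so s**3/2 + s**2/2 - 7*s - 12 = 0, which factors as (s - 4)*(s + 2)*(s + 3)/2 = 0. The curves meet at s = -3, -2, 4.
On [-3, -2], y = s**3/2 + s**2/2 - 5*s - 17 is on top; that piece has area ∫[-3,-2] (s**3/2 + s**2/2 - 7*s - 12) ds = 13/24.
On [-2, 4], y = 2*s - 5 is on top; that piece has area ∫[-2,4] (-(s**3/2 + s**2/2 - 7*s - 12)) ds = 72.
Total enclosed area = 13/24 + 72 = 1741/24.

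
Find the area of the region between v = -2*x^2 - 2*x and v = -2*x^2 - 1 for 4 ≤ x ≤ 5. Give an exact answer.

8

On [4, 5], (-2*x^2 - 2*x) - (-2*x^2 - 1) = -2*x + 1 is ≤ 0 throughout, so the area is a single integral of |-2*x + 1|.
∫[4,5] (-2*x + 1) dx = -8; the area of that piece is 8.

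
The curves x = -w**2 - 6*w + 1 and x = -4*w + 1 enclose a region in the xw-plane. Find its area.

4/3

Both boundary curves give x as a function of w, so integrate with respect to w. Setting them equal: -w**2 - 2*w = 0, i.e. -w*(w + 2) = 0, so they meet at w = -2, 0.
For w in [-2, 0], x = -w**2 - 6*w + 1 is on the right; area = ∫[-2,0] (-w**2 - 2*w) dw = 4/3.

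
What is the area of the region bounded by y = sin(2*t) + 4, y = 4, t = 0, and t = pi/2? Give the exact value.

1

On [0, pi/2], (sin(2*t) + 4) - (4) = sin(2*t) is ≥ 0 throughout, so the area is a single integral of |sin(2*t)|.
∫[0,pi/2] (sin(2*t)) dt = 1.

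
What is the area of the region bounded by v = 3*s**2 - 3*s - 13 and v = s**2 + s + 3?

72

Set the curves equal: 3*s**2 - 3*s - 13 = s**2 + s + 3, so 2*s**2 - 4*s - 16 = 0, which factors as 2*(s - 4)*(s + 2) = 0. The curves meet at s = -2, 4.
On [-2, 4], v = s**2 + s + 3 is on top; that piece has area ∫[-2,4] (-(2*s**2 - 4*s - 16)) ds = 72.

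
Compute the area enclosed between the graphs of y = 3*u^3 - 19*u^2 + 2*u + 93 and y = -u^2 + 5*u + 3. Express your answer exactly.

1221/4

Set the curves equal: 3*u^3 - 19*u^2 + 2*u + 93 = -u^2 + 5*u + 3, so 3*u^3 - 18*u^2 - 3*u + 90 = 0, which factors as 3*(u - 5)*(u - 3)*(u + 2) = 0. The curves meet at u = -2, 3, 5.
On [-2, 3], y = 3*u^3 - 19*u^2 + 2*u + 93 is on top; that piece has area ∫[-2,3] (3*u^3 - 18*u^2 - 3*u + 90) du = 1125/4.
On [3, 5], y = -u^2 + 5*u + 3 is on top; that piece has area ∫[3,5] (-(3*u^3 - 18*u^2 - 3*u + 90)) du = 24.
Total enclosed area = 1125/4 + 24 = 1221/4.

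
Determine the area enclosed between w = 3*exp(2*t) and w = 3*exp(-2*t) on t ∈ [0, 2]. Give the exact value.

-3 + 3*exp(-4)/2 + 3*exp(4)/2

On [0, 2], (3*exp(2*t)) - (3*exp(-2*t)) = 3*exp(2*t) - 3*exp(-2*t) is ≥ 0 throughout, so the area is a single integral of |3*exp(2*t) - 3*exp(-2*t)|.
∫[0,2] (3*exp(2*t) - 3*exp(-2*t)) dt = -3 + 3*exp(-4)/2 + 3*exp(4)/2.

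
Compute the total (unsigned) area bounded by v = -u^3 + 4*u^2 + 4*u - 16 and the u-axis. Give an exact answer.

148/3

The curve meets the u-axis where -u^3 + 4*u^2 + 4*u - 16 = 0, i.e. -(u - 4)*(u - 2)*(u + 2) = 0, at u = -2, 2, 4.
On [-2, 2] the curve lies below the axis; ∫[-2,2] (-u^3 + 4*u^2 + 4*u - 16) du = -128/3, giving area 128/3.
On [2, 4] the curve lies above the axis; ∫[2,4] (-u^3 + 4*u^2 + 4*u - 16) du = 20/3, giving area 20/3.
Total area = 128/3 + 20/3 = 148/3.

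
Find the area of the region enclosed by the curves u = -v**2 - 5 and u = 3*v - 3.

Both boundary curves give u as a function of v, so integrate with respect to v. Setting them equal: -v**2 - 3*v - 2 = 0, i.e. -(v + 1)*(v + 2) = 0, so they meet at v = -2, -1.
For v in [-2, -1], u = -v**2 - 5 is on the right; area = ∫[-2,-1] (-v**2 - 3*v - 2) dv = 1/6.

1/6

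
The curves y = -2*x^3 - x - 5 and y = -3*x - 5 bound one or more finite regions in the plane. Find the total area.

Set the curves equal: -2*x^3 - x - 5 = -3*x - 5, so -2*x^3 + 2*x = 0, which factors as -2*x*(x - 1)*(x + 1) = 0. The curves meet at x = -1, 0, 1.
On [-1, 0], y = -3*x - 5 is on top; that piece has area ∫[-1,0] (-(-2*x^3 + 2*x)) dx = 1/2.
On [0, 1], y = -2*x^3 - x - 5 is on top; that piece has area ∫[0,1] (-2*x^3 + 2*x) dx = 1/2.
Total enclosed area = 1/2 + 1/2 = 1.

1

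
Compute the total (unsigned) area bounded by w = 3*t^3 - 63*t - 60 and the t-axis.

2997/4

The curve meets the t-axis where 3*t^3 - 63*t - 60 = 0, i.e. 3*(t - 5)*(t + 1)*(t + 4) = 0, at t = -4, -1, 5.
On [-4, -1] the curve lies above the axis; ∫[-4,-1] (3*t^3 - 63*t - 60) dt = 405/4, giving area 405/4.
On [-1, 5] the curve lies below the axis; ∫[-1,5] (3*t^3 - 63*t - 60) dt = -648, giving area 648.
Total area = 405/4 + 648 = 2997/4.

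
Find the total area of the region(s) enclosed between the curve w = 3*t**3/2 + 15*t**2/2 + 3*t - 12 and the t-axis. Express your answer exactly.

253/8

The curve meets the t-axis where 3*t**3/2 + 15*t**2/2 + 3*t - 12 = 0, i.e. 3*(t - 1)*(t + 2)*(t + 4)/2 = 0, at t = -4, -2, 1.
On [-4, -2] the curve lies above the axis; ∫[-4,-2] (3*t**3/2 + 15*t**2/2 + 3*t - 12) dt = 8, giving area 8.
On [-2, 1] the curve lies below the axis; ∫[-2,1] (3*t**3/2 + 15*t**2/2 + 3*t - 12) dt = -189/8, giving area 189/8.
Total area = 8 + 189/8 = 253/8.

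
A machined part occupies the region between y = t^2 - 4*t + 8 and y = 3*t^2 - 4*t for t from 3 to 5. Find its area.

On [3, 5], (t^2 - 4*t + 8) - (3*t^2 - 4*t) = -2*t^2 + 8 is ≤ 0 throughout, so the area is a single integral of |-2*t^2 + 8|.
∫[3,5] (-2*t^2 + 8) dt = -148/3; the area of that piece is 148/3.

148/3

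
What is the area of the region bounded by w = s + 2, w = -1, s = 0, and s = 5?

On [0, 5], (s + 2) - (-1) = s + 3 is ≥ 0 throughout, so the area is a single integral of |s + 3|.
∫[0,5] (s + 3) ds = 55/2.

55/2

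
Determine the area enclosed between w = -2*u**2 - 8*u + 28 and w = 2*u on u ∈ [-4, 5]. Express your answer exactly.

279

The difference (-2*u**2 - 8*u + 28) - (2*u) = -2*u**2 - 10*u + 28 changes sign at u = 2 inside [-4, 5], so split the integral there.
∫[-4,2] (-2*u**2 - 10*u + 28) du = 180.
∫[2,5] (-2*u**2 - 10*u + 28) du = -99; the area of that piece is 99.
Total area = 180 + 99 = 279.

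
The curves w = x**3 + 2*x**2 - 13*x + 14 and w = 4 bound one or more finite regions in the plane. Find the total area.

1741/12

Set the curves equal: x**3 + 2*x**2 - 13*x + 14 = 4, so x**3 + 2*x**2 - 13*x + 10 = 0, which factors as (x - 2)*(x - 1)*(x + 5) = 0. The curves meet at x = -5, 1, 2.
On [-5, 1], w = x**3 + 2*x**2 - 13*x + 14 is on top; that piece has area ∫[-5,1] (x**3 + 2*x**2 - 13*x + 10) dx = 144.
On [1, 2], w = 4 is on top; that piece has area ∫[1,2] (-(x**3 + 2*x**2 - 13*x + 10)) dx = 13/12.
Total enclosed area = 144 + 13/12 = 1741/12.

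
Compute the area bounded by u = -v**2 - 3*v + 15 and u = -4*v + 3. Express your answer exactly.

343/6

Both boundary curves give u as a function of v, so integrate with respect to v. Setting them equal: -v**2 + v + 12 = 0, i.e. -(v - 4)*(v + 3) = 0, so they meet at v = -3, 4.
For v in [-3, 4], u = -v**2 - 3*v + 15 is on the right; area = ∫[-3,4] (-v**2 + v + 12) dv = 343/6.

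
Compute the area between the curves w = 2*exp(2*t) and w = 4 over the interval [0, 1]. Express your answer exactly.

The difference (2*exp(2*t)) - (4) = 2*exp(2*t) - 4 changes sign at t = log(2)/2 inside [0, 1], so split the integral there.
∫[0,log(2)/2] (2*exp(2*t) - 4) dt = 1 - log(4); the area of that piece is -1 + log(4).
∫[log(2)/2,1] (2*exp(2*t) - 4) dt = -6 + 2*log(2) + exp(2).
Total area = (-1 + log(4)) + (-6 + 2*log(2) + exp(2)) = -7 + 4*log(2) + exp(2).

-7 + 4*log(2) + exp(2)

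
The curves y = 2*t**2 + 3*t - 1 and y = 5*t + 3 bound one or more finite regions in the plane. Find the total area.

9

Set the curves equal: 2*t**2 + 3*t - 1 = 5*t + 3, so 2*t**2 - 2*t - 4 = 0, which factors as 2*(t - 2)*(t + 1) = 0. The curves meet at t = -1, 2.
On [-1, 2], y = 5*t + 3 is on top; that piece has area ∫[-1,2] (-(2*t**2 - 2*t - 4)) dt = 9.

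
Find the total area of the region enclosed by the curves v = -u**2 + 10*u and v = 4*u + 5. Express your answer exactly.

Set the curves equal: -u**2 + 10*u = 4*u + 5, so -u**2 + 6*u - 5 = 0, which factors as -(u - 5)*(u - 1) = 0. The curves meet at u = 1, 5.
On [1, 5], v = -u**2 + 10*u is on top; that piece has area ∫[1,5] (-u**2 + 6*u - 5) du = 32/3.

32/3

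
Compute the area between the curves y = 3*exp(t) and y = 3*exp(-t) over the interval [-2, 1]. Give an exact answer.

The difference (3*exp(t)) - (3*exp(-t)) = 3*exp(t) - 3*exp(-t) changes sign at t = 0 inside [-2, 1], so split the integral there.
∫[-2,0] (3*exp(t) - 3*exp(-t)) dt = -3*exp(2) - 3*exp(-2) + 6; the area of that piece is -6 + 3*exp(-2) + 3*exp(2).
∫[0,1] (3*exp(t) - 3*exp(-t)) dt = -6 + 3*exp(-1) + 3*exp(1).
Total area = (-6 + 3*exp(-2) + 3*exp(2)) + (-6 + 3*exp(-1) + 3*exp(1)) = -12 + 3*exp(-2) + 3*exp(-1) + 3*exp(1) + 3*exp(2).

-12 + 3*exp(-2) + 3*exp(-1) + 3*exp(1) + 3*exp(2)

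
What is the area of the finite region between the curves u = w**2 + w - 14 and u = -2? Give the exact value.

Both boundary curves give u as a function of w, so integrate with respect to w. Setting them equal: w**2 + w - 12 = 0, i.e. (w - 3)*(w + 4) = 0, so they meet at w = -4, 3.
For w in [-4, 3], u = w**2 + w - 14 is on the left; area = ∫[-4,3] (-(w**2 + w - 12)) dw = 343/6.

343/6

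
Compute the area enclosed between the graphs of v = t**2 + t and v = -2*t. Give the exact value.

9/2

Set the curves equal: t**2 + t = -2*t, so t**2 + 3*t = 0, which factors as t*(t + 3) = 0. The curves meet at t = -3, 0.
On [-3, 0], v = -2*t is on top; that piece has area ∫[-3,0] (-(t**2 + 3*t)) dt = 9/2.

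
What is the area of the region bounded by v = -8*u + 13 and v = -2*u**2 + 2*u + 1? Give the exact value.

1/3

Set the curves equal: -8*u + 13 = -2*u**2 + 2*u + 1, so 2*u**2 - 10*u + 12 = 0, which factors as 2*(u - 3)*(u - 2) = 0. The curves meet at u = 2, 3.
On [2, 3], v = -2*u**2 + 2*u + 1 is on top; that piece has area ∫[2,3] (-(2*u**2 - 10*u + 12)) du = 1/3.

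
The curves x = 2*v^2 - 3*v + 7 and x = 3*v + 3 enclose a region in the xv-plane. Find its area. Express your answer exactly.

1/3

Both boundary curves give x as a function of v, so integrate with respect to v. Setting them equal: 2*v^2 - 6*v + 4 = 0, i.e. 2*(v - 2)*(v - 1) = 0, so they meet at v = 1, 2.
For v in [1, 2], x = 2*v^2 - 3*v + 7 is on the left; area = ∫[1,2] (-(2*v^2 - 6*v + 4)) dv = 1/3.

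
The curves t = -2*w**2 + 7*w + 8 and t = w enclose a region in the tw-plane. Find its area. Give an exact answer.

Both boundary curves give t as a function of w, so integrate with respect to w. Setting them equal: -2*w**2 + 6*w + 8 = 0, i.e. -2*(w - 4)*(w + 1) = 0, so they meet at w = -1, 4.
For w in [-1, 4], t = -2*w**2 + 7*w + 8 is on the right; area = ∫[-1,4] (-2*w**2 + 6*w + 8) dw = 125/3.

125/3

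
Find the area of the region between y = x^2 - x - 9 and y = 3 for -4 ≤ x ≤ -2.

The difference (x^2 - x - 9) - (3) = x^2 - x - 12 changes sign at x = -3 inside [-4, -2], so split the integral there.
∫[-4,-3] (x^2 - x - 12) dx = 23/6.
∫[-3,-2] (x^2 - x - 12) dx = -19/6; the area of that piece is 19/6.
Total area = 23/6 + 19/6 = 7.

7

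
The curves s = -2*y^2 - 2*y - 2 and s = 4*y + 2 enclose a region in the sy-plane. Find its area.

1/3

Both boundary curves give s as a function of y, so integrate with respect to y. Setting them equal: -2*y^2 - 6*y - 4 = 0, i.e. -2*(y + 1)*(y + 2) = 0, so they meet at y = -2, -1.
For y in [-2, -1], s = -2*y^2 - 2*y - 2 is on the right; area = ∫[-2,-1] (-2*y^2 - 6*y - 4) dy = 1/3.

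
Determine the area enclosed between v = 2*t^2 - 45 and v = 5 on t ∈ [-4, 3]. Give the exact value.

868/3

On [-4, 3], (2*t^2 - 45) - (5) = 2*t^2 - 50 is ≤ 0 throughout, so the area is a single integral of |2*t^2 - 50|.
∫[-4,3] (2*t^2 - 50) dt = -868/3; the area of that piece is 868/3.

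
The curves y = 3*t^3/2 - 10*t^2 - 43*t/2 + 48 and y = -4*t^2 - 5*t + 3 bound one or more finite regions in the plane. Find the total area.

863/4

Set the curves equal: 3*t^3/2 - 10*t^2 - 43*t/2 + 48 = -4*t^2 - 5*t + 3, so 3*t^3/2 - 6*t^2 - 33*t/2 + 45 = 0, which factors as 3*(t - 5)*(t - 2)*(t + 3)/2 = 0. The curves meet at t = -3, 2, 5.
On [-3, 2], y = 3*t^3/2 - 10*t^2 - 43*t/2 + 48 is on top; that piece has area ∫[-3,2] (3*t^3/2 - 6*t^2 - 33*t/2 + 45) dt = 1375/8.
On [2, 5], y = -4*t^2 - 5*t + 3 is on top; that piece has area ∫[2,5] (-(3*t^3/2 - 6*t^2 - 33*t/2 + 45)) dt = 351/8.
Total enclosed area = 1375/8 + 351/8 = 863/4.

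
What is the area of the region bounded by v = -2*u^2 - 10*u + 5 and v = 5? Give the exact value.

Set the curves equal: -2*u^2 - 10*u + 5 = 5, so -2*u^2 - 10*u = 0, which factors as -2*u*(u + 5) = 0. The curves meet at u = -5, 0.
On [-5, 0], v = -2*u^2 - 10*u + 5 is on top; that piece has area ∫[-5,0] (-2*u^2 - 10*u) du = 125/3.

125/3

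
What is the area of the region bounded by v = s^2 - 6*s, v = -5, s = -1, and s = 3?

16

The difference (s^2 - 6*s) - (-5) = s^2 - 6*s + 5 changes sign at s = 1 inside [-1, 3], so split the integral there.
∫[-1,1] (s^2 - 6*s + 5) ds = 32/3.
∫[1,3] (s^2 - 6*s + 5) ds = -16/3; the area of that piece is 16/3.
Total area = 32/3 + 16/3 = 16.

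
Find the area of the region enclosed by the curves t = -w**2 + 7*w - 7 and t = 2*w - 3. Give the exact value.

9/2

Both boundary curves give t as a function of w, so integrate with respect to w. Setting them equal: -w**2 + 5*w - 4 = 0, i.e. -(w - 4)*(w - 1) = 0, so they meet at w = 1, 4.
For w in [1, 4], t = -w**2 + 7*w - 7 is on the right; area = ∫[1,4] (-w**2 + 5*w - 4) dw = 9/2.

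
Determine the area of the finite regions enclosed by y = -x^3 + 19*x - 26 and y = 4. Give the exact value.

Set the curves equal: -x^3 + 19*x - 26 = 4, so -x^3 + 19*x - 30 = 0, which factors as -(x - 3)*(x - 2)*(x + 5) = 0. The curves meet at x = -5, 2, 3.
On [-5, 2], y = 4 is on top; that piece has area ∫[-5,2] (-(-x^3 + 19*x - 30)) dx = 1029/4.
On [2, 3], y = -x^3 + 19*x - 26 is on top; that piece has area ∫[2,3] (-x^3 + 19*x - 30) dx = 5/4.
Total enclosed area = 1029/4 + 5/4 = 517/2.

517/2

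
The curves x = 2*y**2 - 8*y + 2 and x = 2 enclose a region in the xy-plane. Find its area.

64/3

Both boundary curves give x as a function of y, so integrate with respect to y. Setting them equal: 2*y**2 - 8*y = 0, i.e. 2*y*(y - 4) = 0, so they meet at y = 0, 4.
For y in [0, 4], x = 2*y**2 - 8*y + 2 is on the left; area = ∫[0,4] (-(2*y**2 - 8*y)) dy = 64/3.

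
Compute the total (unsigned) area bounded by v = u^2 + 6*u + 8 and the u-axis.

4/3

The curve meets the u-axis where u^2 + 6*u + 8 = 0, i.e. (u + 2)*(u + 4) = 0, at u = -4, -2.
On [-4, -2] the curve lies below the axis; ∫[-4,-2] (u^2 + 6*u + 8) du = -4/3, giving area 4/3.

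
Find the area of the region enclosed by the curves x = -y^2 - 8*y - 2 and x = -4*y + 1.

Both boundary curves give x as a function of y, so integrate with respect to y. Setting them equal: -y^2 - 4*y - 3 = 0, i.e. -(y + 1)*(y + 3) = 0, so they meet at y = -3, -1.
For y in [-3, -1], x = -y^2 - 8*y - 2 is on the right; area = ∫[-3,-1] (-y^2 - 4*y - 3) dy = 4/3.

4/3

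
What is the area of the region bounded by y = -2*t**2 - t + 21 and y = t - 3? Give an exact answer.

343/3

Set the curves equal: -2*t**2 - t + 21 = t - 3, so -2*t**2 - 2*t + 24 = 0, which factors as -2*(t - 3)*(t + 4) = 0. The curves meet at t = -4, 3.
On [-4, 3], y = -2*t**2 - t + 21 is on top; that piece has area ∫[-4,3] (-2*t**2 - 2*t + 24) dt = 343/3.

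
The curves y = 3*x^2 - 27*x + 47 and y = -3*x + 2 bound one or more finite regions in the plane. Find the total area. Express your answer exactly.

4

Set the curves equal: 3*x^2 - 27*x + 47 = -3*x + 2, so 3*x^2 - 24*x + 45 = 0, which factors as 3*(x - 5)*(x - 3) = 0. The curves meet at x = 3, 5.
On [3, 5], y = -3*x + 2 is on top; that piece has area ∫[3,5] (-(3*x^2 - 24*x + 45)) dx = 4.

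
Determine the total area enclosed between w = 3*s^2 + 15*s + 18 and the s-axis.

1/2

The curve meets the s-axis where 3*s^2 + 15*s + 18 = 0, i.e. 3*(s + 2)*(s + 3) = 0, at s = -3, -2.
On [-3, -2] the curve lies below the axis; ∫[-3,-2] (3*s^2 + 15*s + 18) ds = -1/2, giving area 1/2.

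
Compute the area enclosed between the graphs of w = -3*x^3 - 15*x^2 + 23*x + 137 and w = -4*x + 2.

Set the curves equal: -3*x^3 - 15*x^2 + 23*x + 137 = -4*x + 2, so -3*x^3 - 15*x^2 + 27*x + 135 = 0, which factors as -3*(x - 3)*(x + 3)*(x + 5) = 0. The curves meet at x = -5, -3, 3.
On [-5, -3], w = -4*x + 2 is on top; that piece has area ∫[-5,-3] (-(-3*x^3 - 15*x^2 + 27*x + 135)) dx = 28.
On [-3, 3], w = -3*x^3 - 15*x^2 + 23*x + 137 is on top; that piece has area ∫[-3,3] (-3*x^3 - 15*x^2 + 27*x + 135) dx = 540.
Total enclosed area = 28 + 540 = 568.

568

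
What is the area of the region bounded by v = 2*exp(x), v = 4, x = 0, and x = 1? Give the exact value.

-10 + 2*exp(1) + 8*log(2)

The difference (2*exp(x)) - (4) = 2*exp(x) - 4 changes sign at x = log(2) inside [0, 1], so split the integral there.
∫[0,log(2)] (2*exp(x) - 4) dx = 2 - log(16); the area of that piece is -2 + log(16).
∫[log(2),1] (2*exp(x) - 4) dx = -8 + 4*log(2) + 2*exp(1).
Total area = (-2 + log(16)) + (-8 + 4*log(2) + 2*exp(1)) = -10 + 2*exp(1) + 8*log(2).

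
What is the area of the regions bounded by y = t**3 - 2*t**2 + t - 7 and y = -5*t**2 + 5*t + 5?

131/4

Set the curves equal: t**3 - 2*t**2 + t - 7 = -5*t**2 + 5*t + 5, so t**3 + 3*t**2 - 4*t - 12 = 0, which factors as (t - 2)*(t + 2)*(t + 3) = 0. The curves meet at t = -3, -2, 2.
On [-3, -2], y = t**3 - 2*t**2 + t - 7 is on top; that piece has area ∫[-3,-2] (t**3 + 3*t**2 - 4*t - 12) dt = 3/4.
On [-2, 2], y = -5*t**2 + 5*t + 5 is on top; that piece has area ∫[-2,2] (-(t**3 + 3*t**2 - 4*t - 12)) dt = 32.
Total enclosed area = 3/4 + 32 = 131/4.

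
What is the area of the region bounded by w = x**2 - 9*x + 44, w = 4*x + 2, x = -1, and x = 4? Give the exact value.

805/6

On [-1, 4], (x**2 - 9*x + 44) - (4*x + 2) = x**2 - 13*x + 42 is ≥ 0 throughout, so the area is a single integral of |x**2 - 13*x + 42|.
∫[-1,4] (x**2 - 13*x + 42) dx = 805/6.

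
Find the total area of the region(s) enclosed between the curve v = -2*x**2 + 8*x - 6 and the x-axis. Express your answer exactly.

8/3

The curve meets the x-axis where -2*x**2 + 8*x - 6 = 0, i.e. -2*(x - 3)*(x - 1) = 0, at x = 1, 3.
On [1, 3] the curve lies above the axis; ∫[1,3] (-2*x**2 + 8*x - 6) dx = 8/3, giving area 8/3.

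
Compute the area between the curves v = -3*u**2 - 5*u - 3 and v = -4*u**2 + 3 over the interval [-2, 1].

The difference (-3*u**2 - 5*u - 3) - (-4*u**2 + 3) = u**2 - 5*u - 6 changes sign at u = -1 inside [-2, 1], so split the integral there.
∫[-2,-1] (u**2 - 5*u - 6) du = 23/6.
∫[-1,1] (u**2 - 5*u - 6) du = -34/3; the area of that piece is 34/3.
Total area = 23/6 + 34/3 = 91/6.

91/6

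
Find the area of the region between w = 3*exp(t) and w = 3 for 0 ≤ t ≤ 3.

-12 + 3*exp(3)

On [0, 3], (3*exp(t)) - (3) = 3*exp(t) - 3 is ≥ 0 throughout, so the area is a single integral of |3*exp(t) - 3|.
∫[0,3] (3*exp(t) - 3) dt = -12 + 3*exp(3).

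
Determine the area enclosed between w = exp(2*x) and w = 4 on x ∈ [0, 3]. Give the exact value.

The difference (exp(2*x)) - (4) = exp(2*x) - 4 changes sign at x = log(2) inside [0, 3], so split the integral there.
∫[0,log(2)] (exp(2*x) - 4) dx = 3/2 - log(16); the area of that piece is -3/2 + log(16).
∫[log(2),3] (exp(2*x) - 4) dx = -14 + 4*log(2) + exp(6)/2.
Total area = (-3/2 + log(16)) + (-14 + 4*log(2) + exp(6)/2) = -31/2 + 8*log(2) + exp(6)/2.

-31/2 + 8*log(2) + exp(6)/2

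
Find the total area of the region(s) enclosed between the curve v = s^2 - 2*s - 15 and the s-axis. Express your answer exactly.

256/3

The curve meets the s-axis where s^2 - 2*s - 15 = 0, i.e. (s - 5)*(s + 3) = 0, at s = -3, 5.
On [-3, 5] the curve lies below the axis; ∫[-3,5] (s^2 - 2*s - 15) ds = -256/3, giving area 256/3.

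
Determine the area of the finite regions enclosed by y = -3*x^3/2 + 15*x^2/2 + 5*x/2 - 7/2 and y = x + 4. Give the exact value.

Set the curves equal: -3*x^3/2 + 15*x^2/2 + 5*x/2 - 7/2 = x + 4, so -3*x^3/2 + 15*x^2/2 + 3*x/2 - 15/2 = 0, which factors as -3*(x - 5)*(x - 1)*(x + 1)/2 = 0. The curves meet at x = -1, 1, 5.
On [-1, 1], y = x + 4 is on top; that piece has area ∫[-1,1] (-(-3*x^3/2 + 15*x^2/2 + 3*x/2 - 15/2)) dx = 10.
On [1, 5], y = -3*x^3/2 + 15*x^2/2 + 5*x/2 - 7/2 is on top; that piece has area ∫[1,5] (-3*x^3/2 + 15*x^2/2 + 3*x/2 - 15/2) dx = 64.
Total enclosed area = 10 + 64 = 74.

74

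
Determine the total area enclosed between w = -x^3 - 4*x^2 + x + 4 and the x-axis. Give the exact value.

253/12

The curve meets the x-axis where -x^3 - 4*x^2 + x + 4 = 0, i.e. -(x - 1)*(x + 1)*(x + 4) = 0, at x = -4, -1, 1.
On [-4, -1] the curve lies below the axis; ∫[-4,-1] (-x^3 - 4*x^2 + x + 4) dx = -63/4, giving area 63/4.
On [-1, 1] the curve lies above the axis; ∫[-1,1] (-x^3 - 4*x^2 + x + 4) dx = 16/3, giving area 16/3.
Total area = 63/4 + 16/3 = 253/12.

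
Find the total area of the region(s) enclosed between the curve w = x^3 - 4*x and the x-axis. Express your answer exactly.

8

The curve meets the x-axis where x^3 - 4*x = 0, i.e. x*(x - 2)*(x + 2) = 0, at x = -2, 0, 2.
On [-2, 0] the curve lies above the axis; ∫[-2,0] (x^3 - 4*x) dx = 4, giving area 4.
On [0, 2] the curve lies below the axis; ∫[0,2] (x^3 - 4*x) dx = -4, giving area 4.
Total area = 4 + 4 = 8.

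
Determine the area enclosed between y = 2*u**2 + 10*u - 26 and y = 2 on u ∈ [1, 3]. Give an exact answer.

The difference (2*u**2 + 10*u - 26) - (2) = 2*u**2 + 10*u - 28 changes sign at u = 2 inside [1, 3], so split the integral there.
∫[1,2] (2*u**2 + 10*u - 28) du = -25/3; the area of that piece is 25/3.
∫[2,3] (2*u**2 + 10*u - 28) du = 29/3.
Total area = 25/3 + 29/3 = 18.

18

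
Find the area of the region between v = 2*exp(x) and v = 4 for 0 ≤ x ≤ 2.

-14 + 8*log(2) + 2*exp(2)

The difference (2*exp(x)) - (4) = 2*exp(x) - 4 changes sign at x = log(2) inside [0, 2], so split the integral there.
∫[0,log(2)] (2*exp(x) - 4) dx = 2 - log(16); the area of that piece is -2 + log(16).
∫[log(2),2] (2*exp(x) - 4) dx = -12 + 4*log(2) + 2*exp(2).
Total area = (-2 + log(16)) + (-12 + 4*log(2) + 2*exp(2)) = -14 + 8*log(2) + 2*exp(2).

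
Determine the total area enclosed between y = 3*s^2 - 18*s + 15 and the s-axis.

The curve meets the s-axis where 3*s^2 - 18*s + 15 = 0, i.e. 3*(s - 5)*(s - 1) = 0, at s = 1, 5.
On [1, 5] the curve lies below the axis; ∫[1,5] (3*s^2 - 18*s + 15) ds = -32, giving area 32.

32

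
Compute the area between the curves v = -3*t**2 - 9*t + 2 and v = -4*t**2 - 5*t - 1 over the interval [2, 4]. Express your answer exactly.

The difference (-3*t**2 - 9*t + 2) - (-4*t**2 - 5*t - 1) = t**2 - 4*t + 3 changes sign at t = 3 inside [2, 4], so split the integral there.
∫[2,3] (t**2 - 4*t + 3) dt = -2/3; the area of that piece is 2/3.
∫[3,4] (t**2 - 4*t + 3) dt = 4/3.
Total area = 2/3 + 4/3 = 2.

2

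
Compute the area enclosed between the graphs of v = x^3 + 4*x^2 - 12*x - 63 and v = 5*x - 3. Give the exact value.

Set the curves equal: x^3 + 4*x^2 - 12*x - 63 = 5*x - 3, so x^3 + 4*x^2 - 17*x - 60 = 0, which factors as (x - 4)*(x + 3)*(x + 5) = 0. The curves meet at x = -5, -3, 4.
On [-5, -3], v = x^3 + 4*x^2 - 12*x - 63 is on top; that piece has area ∫[-5,-3] (x^3 + 4*x^2 - 17*x - 60) dx = 32/3.
On [-3, 4], v = 5*x - 3 is on top; that piece has area ∫[-3,4] (-(x^3 + 4*x^2 - 17*x - 60)) dx = 3773/12.
Total enclosed area = 32/3 + 3773/12 = 3901/12.

3901/12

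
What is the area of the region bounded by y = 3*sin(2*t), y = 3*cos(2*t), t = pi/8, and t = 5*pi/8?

3*sqrt(2)

On [pi/8, 5*pi/8], (3*sin(2*t)) - (3*cos(2*t)) = 3*sin(2*t) - 3*cos(2*t) is ≥ 0 throughout, so the area is a single integral of |3*sin(2*t) - 3*cos(2*t)|.
∫[pi/8,5*pi/8] (3*sin(2*t) - 3*cos(2*t)) dt = 3*sqrt(2).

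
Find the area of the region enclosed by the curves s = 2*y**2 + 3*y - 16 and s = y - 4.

125/3

Both boundary curves give s as a function of y, so integrate with respect to y. Setting them equal: 2*y**2 + 2*y - 12 = 0, i.e. 2*(y - 2)*(y + 3) = 0, so they meet at y = -3, 2.
For y in [-3, 2], s = 2*y**2 + 3*y - 16 is on the left; area = ∫[-3,2] (-(2*y**2 + 2*y - 12)) dy = 125/3.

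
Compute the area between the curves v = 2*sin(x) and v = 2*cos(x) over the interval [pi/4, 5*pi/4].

On [pi/4, 5*pi/4], (2*sin(x)) - (2*cos(x)) = 2*sin(x) - 2*cos(x) is ≥ 0 throughout, so the area is a single integral of |2*sin(x) - 2*cos(x)|.
∫[pi/4,5*pi/4] (2*sin(x) - 2*cos(x)) dx = 4*sqrt(2).

4*sqrt(2)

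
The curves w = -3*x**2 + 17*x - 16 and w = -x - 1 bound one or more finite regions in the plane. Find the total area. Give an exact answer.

32

Set the curves equal: -3*x**2 + 17*x - 16 = -x - 1, so -3*x**2 + 18*x - 15 = 0, which factors as -3*(x - 5)*(x - 1) = 0. The curves meet at x = 1, 5.
On [1, 5], w = -3*x**2 + 17*x - 16 is on top; that piece has area ∫[1,5] (-3*x**2 + 18*x - 15) dx = 32.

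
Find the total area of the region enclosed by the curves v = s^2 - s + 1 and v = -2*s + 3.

Set the curves equal: s^2 - s + 1 = -2*s + 3, so s^2 + s - 2 = 0, which factors as (s - 1)*(s + 2) = 0. The curves meet at s = -2, 1.
On [-2, 1], v = -2*s + 3 is on top; that piece has area ∫[-2,1] (-(s^2 + s - 2)) ds = 9/2.

9/2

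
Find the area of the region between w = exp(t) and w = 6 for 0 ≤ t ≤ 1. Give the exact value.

7 - exp(1)

On [0, 1], (exp(t)) - (6) = exp(t) - 6 is ≤ 0 throughout, so the area is a single integral of |exp(t) - 6|.
∫[0,1] (exp(t) - 6) dt = -7 + exp(1); the area of that piece is 7 - exp(1).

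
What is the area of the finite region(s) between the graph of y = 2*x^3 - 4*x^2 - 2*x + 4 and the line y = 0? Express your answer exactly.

37/6

The curve meets the x-axis where 2*x^3 - 4*x^2 - 2*x + 4 = 0, i.e. 2*(x - 2)*(x - 1)*(x + 1) = 0, at x = -1, 1, 2.
On [-1, 1] the curve lies above the axis; ∫[-1,1] (2*x^3 - 4*x^2 - 2*x + 4) dx = 16/3, giving area 16/3.
On [1, 2] the curve lies below the axis; ∫[1,2] (2*x^3 - 4*x^2 - 2*x + 4) dx = -5/6, giving area 5/6.
Total area = 16/3 + 5/6 = 37/6.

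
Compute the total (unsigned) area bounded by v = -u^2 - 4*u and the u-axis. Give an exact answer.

32/3

The curve meets the u-axis where -u^2 - 4*u = 0, i.e. -u*(u + 4) = 0, at u = -4, 0.
On [-4, 0] the curve lies above the axis; ∫[-4,0] (-u^2 - 4*u) du = 32/3, giving area 32/3.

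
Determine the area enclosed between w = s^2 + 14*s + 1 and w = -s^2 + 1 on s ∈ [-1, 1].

14

The difference (s^2 + 14*s + 1) - (-s^2 + 1) = 2*s^2 + 14*s changes sign at s = 0 inside [-1, 1], so split the integral there.
∫[-1,0] (2*s^2 + 14*s) ds = -19/3; the area of that piece is 19/3.
∫[0,1] (2*s^2 + 14*s) ds = 23/3.
Total area = 19/3 + 23/3 = 14.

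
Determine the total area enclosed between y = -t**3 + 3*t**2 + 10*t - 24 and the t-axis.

407/4

The curve meets the t-axis where -t**3 + 3*t**2 + 10*t - 24 = 0, i.e. -(t - 4)*(t - 2)*(t + 3) = 0, at t = -3, 2, 4.
On [-3, 2] the curve lies below the axis; ∫[-3,2] (-t**3 + 3*t**2 + 10*t - 24) dt = -375/4, giving area 375/4.
On [2, 4] the curve lies above the axis; ∫[2,4] (-t**3 + 3*t**2 + 10*t - 24) dt = 8, giving area 8.
Total area = 375/4 + 8 = 407/4.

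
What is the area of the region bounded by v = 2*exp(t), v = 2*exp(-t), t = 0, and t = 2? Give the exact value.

On [0, 2], (2*exp(t)) - (2*exp(-t)) = 2*exp(t) - 2*exp(-t) is ≥ 0 throughout, so the area is a single integral of |2*exp(t) - 2*exp(-t)|.
∫[0,2] (2*exp(t) - 2*exp(-t)) dt = -4 + 2*exp(-2) + 2*exp(2).

-4 + 2*exp(-2) + 2*exp(2)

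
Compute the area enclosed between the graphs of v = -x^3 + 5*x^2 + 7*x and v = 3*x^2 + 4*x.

Set the curves equal: -x^3 + 5*x^2 + 7*x = 3*x^2 + 4*x, so -x^3 + 2*x^2 + 3*x = 0, which factors as -x*(x - 3)*(x + 1) = 0. The curves meet at x = -1, 0, 3.
On [-1, 0], v = 3*x^2 + 4*x is on top; that piece has area ∫[-1,0] (-(-x^3 + 2*x^2 + 3*x)) dx = 7/12.
On [0, 3], v = -x^3 + 5*x^2 + 7*x is on top; that piece has area ∫[0,3] (-x^3 + 2*x^2 + 3*x) dx = 45/4.
Total enclosed area = 7/12 + 45/4 = 71/6.

71/6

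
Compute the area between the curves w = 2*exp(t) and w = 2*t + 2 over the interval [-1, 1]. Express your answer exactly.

-4 - 2*exp(-1) + 2*exp(1)

On [-1, 1], (2*exp(t)) - (2*t + 2) = -2*t + 2*exp(t) - 2 is ≥ 0 throughout, so the area is a single integral of |-2*t + 2*exp(t) - 2|.
∫[-1,1] (-2*t + 2*exp(t) - 2) dt = -4 - 2*exp(-1) + 2*exp(1).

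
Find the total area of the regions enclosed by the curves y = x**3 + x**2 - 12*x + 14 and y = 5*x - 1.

568/3

Set the curves equal: x**3 + x**2 - 12*x + 14 = 5*x - 1, so x**3 + x**2 - 17*x + 15 = 0, which factors as (x - 3)*(x - 1)*(x + 5) = 0. The curves meet at x = -5, 1, 3.
On [-5, 1], y = x**3 + x**2 - 12*x + 14 is on top; that piece has area ∫[-5,1] (x**3 + x**2 - 17*x + 15) dx = 180.
On [1, 3], y = 5*x - 1 is on top; that piece has area ∫[1,3] (-(x**3 + x**2 - 17*x + 15)) dx = 28/3.
Total enclosed area = 180 + 28/3 = 568/3.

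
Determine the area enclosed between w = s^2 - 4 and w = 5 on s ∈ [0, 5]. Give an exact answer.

The difference (s^2 - 4) - (5) = s^2 - 9 changes sign at s = 3 inside [0, 5], so split the integral there.
∫[0,3] (s^2 - 9) ds = -18; the area of that piece is 18.
∫[3,5] (s^2 - 9) ds = 44/3.
Total area = 18 + 44/3 = 98/3.

98/3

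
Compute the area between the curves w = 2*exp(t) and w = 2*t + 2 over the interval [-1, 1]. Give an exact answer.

On [-1, 1], (2*exp(t)) - (2*t + 2) = -2*t + 2*exp(t) - 2 is ≥ 0 throughout, so the area is a single integral of |-2*t + 2*exp(t) - 2|.
∫[-1,1] (-2*t + 2*exp(t) - 2) dt = -4 - 2*exp(-1) + 2*exp(1).

-4 - 2*exp(-1) + 2*exp(1)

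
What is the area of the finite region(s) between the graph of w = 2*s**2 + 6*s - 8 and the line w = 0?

The curve meets the s-axis where 2*s**2 + 6*s - 8 = 0, i.e. 2*(s - 1)*(s + 4) = 0, at s = -4, 1.
On [-4, 1] the curve lies below the axis; ∫[-4,1] (2*s**2 + 6*s - 8) ds = -125/3, giving area 125/3.

125/3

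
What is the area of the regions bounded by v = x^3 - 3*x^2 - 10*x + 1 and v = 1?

407/4

Set the curves equal: x^3 - 3*x^2 - 10*x + 1 = 1, so x^3 - 3*x^2 - 10*x = 0, which factors as x*(x - 5)*(x + 2) = 0. The curves meet at x = -2, 0, 5.
On [-2, 0], v = x^3 - 3*x^2 - 10*x + 1 is on top; that piece has area ∫[-2,0] (x^3 - 3*x^2 - 10*x) dx = 8.
On [0, 5], v = 1 is on top; that piece has area ∫[0,5] (-(x^3 - 3*x^2 - 10*x)) dx = 375/4.
Total enclosed area = 8 + 375/4 = 407/4.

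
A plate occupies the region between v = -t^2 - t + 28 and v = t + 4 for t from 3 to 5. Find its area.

The difference (-t^2 - t + 28) - (t + 4) = -t^2 - 2*t + 24 changes sign at t = 4 inside [3, 5], so split the integral there.
∫[3,4] (-t^2 - 2*t + 24) dt = 14/3.
∫[4,5] (-t^2 - 2*t + 24) dt = -16/3; the area of that piece is 16/3.
Total area = 14/3 + 16/3 = 10.

10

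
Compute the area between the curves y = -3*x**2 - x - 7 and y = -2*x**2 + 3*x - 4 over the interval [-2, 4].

202/3

The difference (-3*x**2 - x - 7) - (-2*x**2 + 3*x - 4) = -x**2 - 4*x - 3 changes sign at x = -1 inside [-2, 4], so split the integral there.
∫[-2,-1] (-x**2 - 4*x - 3) dx = 2/3.
∫[-1,4] (-x**2 - 4*x - 3) dx = -200/3; the area of that piece is 200/3.
Total area = 2/3 + 200/3 = 202/3.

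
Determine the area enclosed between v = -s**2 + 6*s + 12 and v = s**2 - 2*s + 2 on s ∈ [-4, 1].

272/3

The difference (-s**2 + 6*s + 12) - (s**2 - 2*s + 2) = -2*s**2 + 8*s + 10 changes sign at s = -1 inside [-4, 1], so split the integral there.
∫[-4,-1] (-2*s**2 + 8*s + 10) ds = -72; the area of that piece is 72.
∫[-1,1] (-2*s**2 + 8*s + 10) ds = 56/3.
Total area = 72 + 56/3 = 272/3.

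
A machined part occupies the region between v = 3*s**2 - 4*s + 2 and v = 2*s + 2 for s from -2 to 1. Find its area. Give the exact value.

The difference (3*s**2 - 4*s + 2) - (2*s + 2) = 3*s**2 - 6*s changes sign at s = 0 inside [-2, 1], so split the integral there.
∫[-2,0] (3*s**2 - 6*s) ds = 20.
∫[0,1] (3*s**2 - 6*s) ds = -2; the area of that piece is 2.
Total area = 20 + 2 = 22.

22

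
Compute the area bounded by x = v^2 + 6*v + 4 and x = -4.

Both boundary curves give x as a function of v, so integrate with respect to v. Setting them equal: v^2 + 6*v + 8 = 0, i.e. (v + 2)*(v + 4) = 0, so they meet at v = -4, -2.
For v in [-4, -2], x = v^2 + 6*v + 4 is on the left; area = ∫[-4,-2] (-(v^2 + 6*v + 8)) dv = 4/3.

4/3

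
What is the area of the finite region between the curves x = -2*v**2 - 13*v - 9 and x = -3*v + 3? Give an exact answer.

Both boundary curves give x as a function of v, so integrate with respect to v. Setting them equal: -2*v**2 - 10*v - 12 = 0, i.e. -2*(v + 2)*(v + 3) = 0, so they meet at v = -3, -2.
For v in [-3, -2], x = -2*v**2 - 13*v - 9 is on the right; area = ∫[-3,-2] (-2*v**2 - 10*v - 12) dv = 1/3.

1/3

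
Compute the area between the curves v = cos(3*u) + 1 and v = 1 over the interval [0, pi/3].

The difference (cos(3*u) + 1) - (1) = cos(3*u) changes sign at u = pi/6 inside [0, pi/3], so split the integral there.
∫[0,pi/6] (cos(3*u)) du = 1/3.
∫[pi/6,pi/3] (cos(3*u)) du = -1/3; the area of that piece is 1/3.
Total area = 1/3 + 1/3 = 2/3.

2/3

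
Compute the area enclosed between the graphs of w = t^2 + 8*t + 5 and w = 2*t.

32/3

Set the curves equal: t^2 + 8*t + 5 = 2*t, so t^2 + 6*t + 5 = 0, which factors as (t + 1)*(t + 5) = 0. The curves meet at t = -5, -1.
On [-5, -1], w = 2*t is on top; that piece has area ∫[-5,-1] (-(t^2 + 6*t + 5)) dt = 32/3.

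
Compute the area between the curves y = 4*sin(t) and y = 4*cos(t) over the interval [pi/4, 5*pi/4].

On [pi/4, 5*pi/4], (4*sin(t)) - (4*cos(t)) = 4*sin(t) - 4*cos(t) is ≥ 0 throughout, so the area is a single integral of |4*sin(t) - 4*cos(t)|.
∫[pi/4,5*pi/4] (4*sin(t) - 4*cos(t)) dt = 8*sqrt(2).

8*sqrt(2)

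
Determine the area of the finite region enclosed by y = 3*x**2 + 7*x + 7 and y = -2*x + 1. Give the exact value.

Set the curves equal: 3*x**2 + 7*x + 7 = -2*x + 1, so 3*x**2 + 9*x + 6 = 0, which factors as 3*(x + 1)*(x + 2) = 0. The curves meet at x = -2, -1.
On [-2, -1], y = -2*x + 1 is on top; that piece has area ∫[-2,-1] (-(3*x**2 + 9*x + 6)) dx = 1/2.

1/2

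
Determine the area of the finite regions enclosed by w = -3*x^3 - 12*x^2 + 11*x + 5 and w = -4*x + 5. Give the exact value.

443/2

Set the curves equal: -3*x^3 - 12*x^2 + 11*x + 5 = -4*x + 5, so -3*x^3 - 12*x^2 + 15*x = 0, which factors as -3*x*(x - 1)*(x + 5) = 0. The curves meet at x = -5, 0, 1.
On [-5, 0], w = -4*x + 5 is on top; that piece has area ∫[-5,0] (-(-3*x^3 - 12*x^2 + 15*x)) dx = 875/4.
On [0, 1], w = -3*x^3 - 12*x^2 + 11*x + 5 is on top; that piece has area ∫[0,1] (-3*x^3 - 12*x^2 + 15*x) dx = 11/4.
Total enclosed area = 875/4 + 11/4 = 443/2.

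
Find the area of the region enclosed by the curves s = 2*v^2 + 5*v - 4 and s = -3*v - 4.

Both boundary curves give s as a function of v, so integrate with respect to v. Setting them equal: 2*v^2 + 8*v = 0, i.e. 2*v*(v + 4) = 0, so they meet at v = -4, 0.
For v in [-4, 0], s = 2*v^2 + 5*v - 4 is on the left; area = ∫[-4,0] (-(2*v^2 + 8*v)) dv = 64/3.

64/3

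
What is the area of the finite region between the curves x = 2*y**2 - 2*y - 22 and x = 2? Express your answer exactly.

Both boundary curves give x as a function of y, so integrate with respect to y. Setting them equal: 2*y**2 - 2*y - 24 = 0, i.e. 2*(y - 4)*(y + 3) = 0, so they meet at y = -3, 4.
For y in [-3, 4], x = 2*y**2 - 2*y - 22 is on the left; area = ∫[-3,4] (-(2*y**2 - 2*y - 24)) dy = 343/3.

343/3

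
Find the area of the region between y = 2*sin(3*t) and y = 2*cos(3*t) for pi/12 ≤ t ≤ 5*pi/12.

On [pi/12, 5*pi/12], (2*sin(3*t)) - (2*cos(3*t)) = 2*sin(3*t) - 2*cos(3*t) is ≥ 0 throughout, so the area is a single integral of |2*sin(3*t) - 2*cos(3*t)|.
∫[pi/12,5*pi/12] (2*sin(3*t) - 2*cos(3*t)) dt = 4*sqrt(2)/3.

4*sqrt(2)/3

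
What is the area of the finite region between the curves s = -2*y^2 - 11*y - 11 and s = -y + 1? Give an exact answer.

Both boundary curves give s as a function of y, so integrate with respect to y. Setting them equal: -2*y^2 - 10*y - 12 = 0, i.e. -2*(y + 2)*(y + 3) = 0, so they meet at y = -3, -2.
For y in [-3, -2], s = -2*y^2 - 11*y - 11 is on the right; area = ∫[-3,-2] (-2*y^2 - 10*y - 12) dy = 1/3.

1/3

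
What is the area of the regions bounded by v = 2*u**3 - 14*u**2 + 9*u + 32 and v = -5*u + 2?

Set the curves equal: 2*u**3 - 14*u**2 + 9*u + 32 = -5*u + 2, so 2*u**3 - 14*u**2 + 14*u + 30 = 0, which factors as 2*(u - 5)*(u - 3)*(u + 1) = 0. The curves meet at u = -1, 3, 5.
On [-1, 3], v = 2*u**3 - 14*u**2 + 9*u + 32 is on top; that piece has area ∫[-1,3] (2*u**3 - 14*u**2 + 14*u + 30) du = 256/3.
On [3, 5], v = -5*u + 2 is on top; that piece has area ∫[3,5] (-(2*u**3 - 14*u**2 + 14*u + 30)) du = 40/3.
Total enclosed area = 256/3 + 40/3 = 296/3.

296/3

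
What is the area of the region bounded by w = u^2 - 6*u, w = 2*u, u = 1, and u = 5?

164/3

On [1, 5], (u^2 - 6*u) - (2*u) = u^2 - 8*u is ≤ 0 throughout, so the area is a single integral of |u^2 - 8*u|.
∫[1,5] (u^2 - 8*u) du = -164/3; the area of that piece is 164/3.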